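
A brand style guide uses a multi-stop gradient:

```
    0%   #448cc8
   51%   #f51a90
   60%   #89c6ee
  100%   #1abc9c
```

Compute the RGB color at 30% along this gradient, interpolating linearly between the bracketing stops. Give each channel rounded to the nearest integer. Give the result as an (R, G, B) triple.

(172, 73, 167)

30% lies between the 0% and 51% stops, so the local fraction is t = (30 − 0)/(51 − 0) = 30/51 ≈ 0.5882.
#448cc8 → (68, 140, 200); #f51a90 → (245, 26, 144).
R = 68 + 0.5882 × (245 − 68) = 172.111 → 172
G = 140 + 0.5882 × (26 − 140) = 72.945 → 73
B = 200 + 0.5882 × (144 − 200) = 167.061 → 167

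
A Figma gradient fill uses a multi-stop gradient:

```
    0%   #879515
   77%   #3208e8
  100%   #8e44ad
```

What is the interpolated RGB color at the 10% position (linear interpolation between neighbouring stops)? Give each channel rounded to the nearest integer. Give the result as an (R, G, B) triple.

10% lies between the 0% and 77% stops, so the local fraction is t = (10 − 0)/(77 − 0) = 10/77 ≈ 0.1299.
#879515 → (135, 149, 21); #3208e8 → (50, 8, 232).
R = 135 + 0.1299 × (50 − 135) = 123.959 → 124
G = 149 + 0.1299 × (8 − 149) = 130.684 → 131
B = 21 + 0.1299 × (232 − 21) = 48.409 → 48

(124, 131, 48)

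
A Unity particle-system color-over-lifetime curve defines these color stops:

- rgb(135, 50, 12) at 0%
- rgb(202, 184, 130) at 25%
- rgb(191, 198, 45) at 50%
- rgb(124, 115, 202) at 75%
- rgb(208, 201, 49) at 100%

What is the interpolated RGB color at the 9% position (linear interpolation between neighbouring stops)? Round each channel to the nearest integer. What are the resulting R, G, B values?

9% lies between the 0% and 25% stops, so the local fraction is t = (9 − 0)/(25 − 0) = 9/25 ≈ 0.36.
R = 135 + 0.36 × (202 − 135) = 159.12 → 159
G = 50 + 0.36 × (184 − 50) = 98.24 → 98
B = 12 + 0.36 × (130 − 12) = 54.48 → 54

(159, 98, 54)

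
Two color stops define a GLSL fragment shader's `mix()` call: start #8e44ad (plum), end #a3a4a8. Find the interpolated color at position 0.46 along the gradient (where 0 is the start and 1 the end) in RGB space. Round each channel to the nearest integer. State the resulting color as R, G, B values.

#8e44ad → (142, 68, 173); #a3a4a8 → (163, 164, 168).
R = 142 + 0.46 × (163 − 142) = 142 + 0.46 × 21 = 151.66 → 152
G = 68 + 0.46 × (164 − 68) = 68 + 0.46 × 96 = 112.16 → 112
B = 173 + 0.46 × (168 − 173) = 173 + 0.46 × -5 = 170.7 → 171

(152, 112, 171)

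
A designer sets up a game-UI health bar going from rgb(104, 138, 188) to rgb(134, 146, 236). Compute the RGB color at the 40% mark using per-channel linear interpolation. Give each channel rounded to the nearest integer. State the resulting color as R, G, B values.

(116, 141, 207)

40% corresponds to t = 0.4.
R = 104 + 0.4 × (134 − 104) = 104 + 0.4 × 30 = 116 → 116
G = 138 + 0.4 × (146 − 138) = 138 + 0.4 × 8 = 141.2 → 141
B = 188 + 0.4 × (236 − 188) = 188 + 0.4 × 48 = 207.2 → 207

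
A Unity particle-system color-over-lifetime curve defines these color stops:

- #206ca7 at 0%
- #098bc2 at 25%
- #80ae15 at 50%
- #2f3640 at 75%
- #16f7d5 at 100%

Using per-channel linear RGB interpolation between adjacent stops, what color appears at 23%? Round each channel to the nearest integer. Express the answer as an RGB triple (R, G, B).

(11, 137, 192)

23% lies between the 0% and 25% stops, so the local fraction is t = (23 − 0)/(25 − 0) = 23/25 ≈ 0.92.
#206ca7 → (32, 108, 167); #098bc2 → (9, 139, 194).
R = 32 + 0.92 × (9 − 32) = 10.84 → 11
G = 108 + 0.92 × (139 − 108) = 136.52 → 137
B = 167 + 0.92 × (194 − 167) = 191.84 → 192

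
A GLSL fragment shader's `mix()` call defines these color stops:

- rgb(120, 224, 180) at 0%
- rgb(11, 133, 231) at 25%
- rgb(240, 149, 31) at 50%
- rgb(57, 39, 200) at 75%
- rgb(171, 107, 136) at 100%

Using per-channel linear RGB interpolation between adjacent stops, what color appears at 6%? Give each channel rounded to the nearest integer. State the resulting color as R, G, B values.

6% lies between the 0% and 25% stops, so the local fraction is t = (6 − 0)/(25 − 0) = 6/25 ≈ 0.24.
R = 120 + 0.24 × (11 − 120) = 93.84 → 94
G = 224 + 0.24 × (133 − 224) = 202.16 → 202
B = 180 + 0.24 × (231 − 180) = 192.24 → 192

(94, 202, 192)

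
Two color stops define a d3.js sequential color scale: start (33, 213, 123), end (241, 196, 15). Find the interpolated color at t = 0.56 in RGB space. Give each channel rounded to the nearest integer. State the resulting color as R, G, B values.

R = 33 + 0.56 × (241 − 33) = 33 + 0.56 × 208 = 149.48 → 149
G = 213 + 0.56 × (196 − 213) = 213 + 0.56 × -17 = 203.48 → 203
B = 123 + 0.56 × (15 − 123) = 123 + 0.56 × -108 = 62.52 → 63

(149, 203, 63)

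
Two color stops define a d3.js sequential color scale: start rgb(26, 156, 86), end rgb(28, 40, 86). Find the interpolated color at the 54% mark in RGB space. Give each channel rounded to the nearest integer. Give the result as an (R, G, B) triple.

54% corresponds to t = 0.54.
R = 26 + 0.54 × (28 − 26) = 26 + 0.54 × 2 = 27.08 → 27
G = 156 + 0.54 × (40 − 156) = 156 + 0.54 × -116 = 93.36 → 93
B = 86 + 0.54 × (86 − 86) = 86 + 0.54 × 0 = 86 → 86

(27, 93, 86)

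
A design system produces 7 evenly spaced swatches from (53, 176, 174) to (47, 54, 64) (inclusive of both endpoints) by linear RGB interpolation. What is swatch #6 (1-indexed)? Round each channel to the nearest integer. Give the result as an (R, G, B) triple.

(48, 74, 82)

With 7 swatches and endpoints inclusive, swatch 6 sits at t = (6 − 1)/(7 − 1) = 5/6 ≈ 0.8333.
R = 53 + 0.8333 × (47 − 53) = 48 → 48
G = 176 + 0.8333 × (54 − 176) = 74.337 → 74
B = 174 + 0.8333 × (64 − 174) = 82.337 → 82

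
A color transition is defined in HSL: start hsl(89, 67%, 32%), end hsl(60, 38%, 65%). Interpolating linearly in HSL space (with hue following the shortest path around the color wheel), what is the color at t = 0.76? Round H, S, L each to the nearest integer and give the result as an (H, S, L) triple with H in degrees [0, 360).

(67, 45, 57)

Hue arc: Δh = 60 − 89 = -29° (|Δh| ≤ 180, already the shorter path).
H = 89 + 0.76 × (-29) = 66.96 → 67°
S = 67 + 0.76 × (38 − 67) = 44.96 → 45%
L = 32 + 0.76 × (65 − 32) = 57.08 → 57%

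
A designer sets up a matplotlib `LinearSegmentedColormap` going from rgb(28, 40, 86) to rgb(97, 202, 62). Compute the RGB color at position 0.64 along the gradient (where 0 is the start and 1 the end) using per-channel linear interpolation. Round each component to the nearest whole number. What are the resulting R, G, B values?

(72, 144, 71)

R = 28 + 0.64 × (97 − 28) = 28 + 0.64 × 69 = 72.16 → 72
G = 40 + 0.64 × (202 − 40) = 40 + 0.64 × 162 = 143.68 → 144
B = 86 + 0.64 × (62 − 86) = 86 + 0.64 × -24 = 70.64 → 71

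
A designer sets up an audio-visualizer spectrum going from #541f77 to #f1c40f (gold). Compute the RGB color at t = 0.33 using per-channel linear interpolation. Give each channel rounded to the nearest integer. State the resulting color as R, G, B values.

(136, 85, 85)

#541f77 → (84, 31, 119); #f1c40f → (241, 196, 15).
R = 84 + 0.33 × (241 − 84) = 84 + 0.33 × 157 = 135.81 → 136
G = 31 + 0.33 × (196 − 31) = 31 + 0.33 × 165 = 85.45 → 85
B = 119 + 0.33 × (15 − 119) = 119 + 0.33 × -104 = 84.68 → 85
So the blended color is (136, 85, 85), about #885555.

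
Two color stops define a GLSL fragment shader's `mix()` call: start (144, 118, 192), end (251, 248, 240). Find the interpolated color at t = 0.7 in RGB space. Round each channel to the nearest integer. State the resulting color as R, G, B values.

R = 144 + 0.7 × (251 − 144) = 144 + 0.7 × 107 = 218.9 → 219
G = 118 + 0.7 × (248 − 118) = 118 + 0.7 × 130 = 209 → 209
B = 192 + 0.7 × (240 − 192) = 192 + 0.7 × 48 = 225.6 → 226

(219, 209, 226)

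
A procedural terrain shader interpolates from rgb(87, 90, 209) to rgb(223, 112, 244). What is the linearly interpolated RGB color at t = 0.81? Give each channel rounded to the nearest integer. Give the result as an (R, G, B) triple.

(197, 108, 237)

R = 87 + 0.81 × (223 − 87) = 87 + 0.81 × 136 = 197.16 → 197
G = 90 + 0.81 × (112 − 90) = 90 + 0.81 × 22 = 107.82 → 108
B = 209 + 0.81 × (244 − 209) = 209 + 0.81 × 35 = 237.35 → 237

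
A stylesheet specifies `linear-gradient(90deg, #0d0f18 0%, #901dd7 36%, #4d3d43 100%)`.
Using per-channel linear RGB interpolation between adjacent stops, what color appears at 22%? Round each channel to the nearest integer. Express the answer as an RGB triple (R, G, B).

22% lies between the 0% and 36% stops, so the local fraction is t = (22 − 0)/(36 − 0) = 22/36 ≈ 0.6111.
#0d0f18 → (13, 15, 24); #901dd7 → (144, 29, 215).
R = 13 + 0.6111 × (144 − 13) = 93.054 → 93
G = 15 + 0.6111 × (29 − 15) = 23.555 → 24
B = 24 + 0.6111 × (215 − 24) = 140.72 → 141

(93, 24, 141)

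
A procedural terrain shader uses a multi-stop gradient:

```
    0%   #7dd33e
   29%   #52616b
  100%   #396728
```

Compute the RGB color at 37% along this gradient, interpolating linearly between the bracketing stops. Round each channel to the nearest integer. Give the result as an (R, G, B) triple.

37% lies between the 29% and 100% stops, so the local fraction is t = (37 − 29)/(100 − 29) = 8/71 ≈ 0.1127.
#52616b → (82, 97, 107); #396728 → (57, 103, 40).
R = 82 + 0.1127 × (57 − 82) = 79.183 → 79
G = 97 + 0.1127 × (103 − 97) = 97.676 → 98
B = 107 + 0.1127 × (40 − 107) = 99.449 → 99

(79, 98, 99)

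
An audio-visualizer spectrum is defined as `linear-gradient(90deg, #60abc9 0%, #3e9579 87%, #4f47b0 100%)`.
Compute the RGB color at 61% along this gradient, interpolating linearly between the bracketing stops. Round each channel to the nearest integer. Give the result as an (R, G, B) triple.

(72, 156, 145)

61% lies between the 0% and 87% stops, so the local fraction is t = (61 − 0)/(87 − 0) = 61/87 ≈ 0.7011.
#60abc9 → (96, 171, 201); #3e9579 → (62, 149, 121).
R = 96 + 0.7011 × (62 − 96) = 72.163 → 72
G = 171 + 0.7011 × (149 − 171) = 155.576 → 156
B = 201 + 0.7011 × (121 − 201) = 144.912 → 145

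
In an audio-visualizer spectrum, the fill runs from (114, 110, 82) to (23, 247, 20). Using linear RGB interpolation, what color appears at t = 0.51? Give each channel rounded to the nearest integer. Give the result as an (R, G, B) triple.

(68, 180, 50)

R = 114 + 0.51 × (23 − 114) = 114 + 0.51 × -91 = 67.59 → 68
G = 110 + 0.51 × (247 − 110) = 110 + 0.51 × 137 = 179.87 → 180
B = 82 + 0.51 × (20 − 82) = 82 + 0.51 × -62 = 50.38 → 50
So the blended color is (68, 180, 50), about #44b432.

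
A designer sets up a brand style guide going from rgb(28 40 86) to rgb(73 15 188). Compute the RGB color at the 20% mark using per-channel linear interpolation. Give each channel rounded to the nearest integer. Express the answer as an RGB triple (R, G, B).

20% corresponds to t = 0.2.
R = 28 + 0.2 × (73 − 28) = 28 + 0.2 × 45 = 37 → 37
G = 40 + 0.2 × (15 − 40) = 40 + 0.2 × -25 = 35 → 35
B = 86 + 0.2 × (188 − 86) = 86 + 0.2 × 102 = 106.4 → 106

(37, 35, 106)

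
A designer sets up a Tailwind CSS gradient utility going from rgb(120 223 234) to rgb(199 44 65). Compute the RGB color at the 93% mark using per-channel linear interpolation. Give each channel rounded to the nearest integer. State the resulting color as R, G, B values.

93% corresponds to t = 0.93.
R = 120 + 0.93 × (199 − 120) = 120 + 0.93 × 79 = 193.47 → 193
G = 223 + 0.93 × (44 − 223) = 223 + 0.93 × -179 = 56.53 → 57
B = 234 + 0.93 × (65 − 234) = 234 + 0.93 × -169 = 76.83 → 77

(193, 57, 77)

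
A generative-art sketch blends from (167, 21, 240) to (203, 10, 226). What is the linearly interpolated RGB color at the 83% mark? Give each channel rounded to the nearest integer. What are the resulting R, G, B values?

83% corresponds to t = 0.83.
R = 167 + 0.83 × (203 − 167) = 167 + 0.83 × 36 = 196.88 → 197
G = 21 + 0.83 × (10 − 21) = 21 + 0.83 × -11 = 11.87 → 12
B = 240 + 0.83 × (226 − 240) = 240 + 0.83 × -14 = 228.38 → 228

(197, 12, 228)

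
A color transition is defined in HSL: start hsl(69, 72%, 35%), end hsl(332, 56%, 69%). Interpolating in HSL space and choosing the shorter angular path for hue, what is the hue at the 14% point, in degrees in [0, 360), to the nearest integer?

55

Hue: 332 − 69 = 263°, but |263| > 180 so the shorter arc goes the other way: Δh = 263 − 360 = -97°.
H = 69 + 0.14 × (-97) = 55.42 → 55°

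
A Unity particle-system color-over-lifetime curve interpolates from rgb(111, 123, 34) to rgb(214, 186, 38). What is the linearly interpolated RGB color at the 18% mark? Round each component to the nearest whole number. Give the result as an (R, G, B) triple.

18% corresponds to t = 0.18.
R = 111 + 0.18 × (214 − 111) = 111 + 0.18 × 103 = 129.54 → 130
G = 123 + 0.18 × (186 − 123) = 123 + 0.18 × 63 = 134.34 → 134
B = 34 + 0.18 × (38 − 34) = 34 + 0.18 × 4 = 34.72 → 35

(130, 134, 35)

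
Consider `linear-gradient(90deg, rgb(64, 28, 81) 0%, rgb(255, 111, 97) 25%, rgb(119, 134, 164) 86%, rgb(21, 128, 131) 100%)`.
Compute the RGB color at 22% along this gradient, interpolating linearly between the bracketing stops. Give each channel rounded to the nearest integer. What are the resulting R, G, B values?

(232, 101, 95)

22% lies between the 0% and 25% stops, so the local fraction is t = (22 − 0)/(25 − 0) = 22/25 ≈ 0.88.
R = 64 + 0.88 × (255 − 64) = 232.08 → 232
G = 28 + 0.88 × (111 − 28) = 101.04 → 101
B = 81 + 0.88 × (97 − 81) = 95.08 → 95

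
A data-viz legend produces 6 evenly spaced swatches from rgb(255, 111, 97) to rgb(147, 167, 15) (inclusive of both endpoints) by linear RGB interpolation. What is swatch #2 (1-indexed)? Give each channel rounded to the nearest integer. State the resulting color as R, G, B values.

With 6 swatches and endpoints inclusive, swatch 2 sits at t = (2 − 1)/(6 − 1) = 1/5 ≈ 0.2.
R = 255 + 0.2 × (147 − 255) = 233.4 → 233
G = 111 + 0.2 × (167 − 111) = 122.2 → 122
B = 97 + 0.2 × (15 − 97) = 80.6 → 81

(233, 122, 81)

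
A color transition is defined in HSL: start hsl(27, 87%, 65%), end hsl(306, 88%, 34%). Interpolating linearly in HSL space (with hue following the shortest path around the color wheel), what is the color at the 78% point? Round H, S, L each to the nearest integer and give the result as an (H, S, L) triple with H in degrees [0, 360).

(324, 88, 41)

Hue: 306 − 27 = 279°, but |279| > 180 so the shorter arc goes the other way: Δh = 279 − 360 = -81°.
H = 27 + 0.78 × (-81) = -36.18 → -36 → -36 mod 360 = 324°
S = 87 + 0.78 × (88 − 87) = 87.78 → 88%
L = 65 + 0.78 × (34 − 65) = 40.82 → 41%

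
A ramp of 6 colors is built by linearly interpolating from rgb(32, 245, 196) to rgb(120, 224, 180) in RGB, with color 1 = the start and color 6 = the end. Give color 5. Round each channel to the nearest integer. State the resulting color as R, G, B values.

With 6 swatches and endpoints inclusive, swatch 5 sits at t = (5 − 1)/(6 − 1) = 4/5 ≈ 0.8.
R = 32 + 0.8 × (120 − 32) = 102.4 → 102
G = 245 + 0.8 × (224 − 245) = 228.2 → 228
B = 196 + 0.8 × (180 − 196) = 183.2 → 183

(102, 228, 183)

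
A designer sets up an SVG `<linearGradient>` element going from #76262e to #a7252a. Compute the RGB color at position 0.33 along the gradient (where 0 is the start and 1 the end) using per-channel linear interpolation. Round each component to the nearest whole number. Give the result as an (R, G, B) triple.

#76262e → (118, 38, 46); #a7252a → (167, 37, 42).
R = 118 + 0.33 × (167 − 118) = 118 + 0.33 × 49 = 134.17 → 134
G = 38 + 0.33 × (37 − 38) = 38 + 0.33 × -1 = 37.67 → 38
B = 46 + 0.33 × (42 − 46) = 46 + 0.33 × -4 = 44.68 → 45

(134, 38, 45)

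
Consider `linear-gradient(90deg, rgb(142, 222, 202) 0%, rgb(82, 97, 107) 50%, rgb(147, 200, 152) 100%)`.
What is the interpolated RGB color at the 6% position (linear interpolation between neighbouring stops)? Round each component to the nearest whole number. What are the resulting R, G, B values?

6% lies between the 0% and 50% stops, so the local fraction is t = (6 − 0)/(50 − 0) = 6/50 ≈ 0.12.
R = 142 + 0.12 × (82 − 142) = 134.8 → 135
G = 222 + 0.12 × (97 − 222) = 207 → 207
B = 202 + 0.12 × (107 − 202) = 190.6 → 191

(135, 207, 191)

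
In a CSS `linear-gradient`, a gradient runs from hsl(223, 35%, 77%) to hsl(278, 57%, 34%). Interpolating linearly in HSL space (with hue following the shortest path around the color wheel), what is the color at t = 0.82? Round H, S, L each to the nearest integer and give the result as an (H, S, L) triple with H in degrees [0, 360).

Hue arc: Δh = 278 − 223 = 55° (|Δh| ≤ 180, already the shorter path).
H = 223 + 0.82 × (55) = 268.1 → 268°
S = 35 + 0.82 × (57 − 35) = 53.04 → 53%
L = 77 + 0.82 × (34 − 77) = 41.74 → 42%

(268, 53, 42)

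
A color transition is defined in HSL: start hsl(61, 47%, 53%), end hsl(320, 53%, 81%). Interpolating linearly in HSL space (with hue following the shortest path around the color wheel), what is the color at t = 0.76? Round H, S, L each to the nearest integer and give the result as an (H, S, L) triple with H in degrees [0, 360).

(344, 52, 74)

Hue: 320 − 61 = 259°, but |259| > 180 so the shorter arc goes the other way: Δh = 259 − 360 = -101°.
H = 61 + 0.76 × (-101) = -15.76 → -16 → -16 mod 360 = 344°
S = 47 + 0.76 × (53 − 47) = 51.56 → 52%
L = 53 + 0.76 × (81 − 53) = 74.28 → 74%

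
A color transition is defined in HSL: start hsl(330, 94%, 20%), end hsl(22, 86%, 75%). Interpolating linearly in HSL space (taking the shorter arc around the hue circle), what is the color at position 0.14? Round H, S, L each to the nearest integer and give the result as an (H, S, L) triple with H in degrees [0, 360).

Hue: 22 − 330 = -308°, but |-308| > 180 so the shorter arc goes the other way: Δh = -308 + 360 = 52°.
H = 330 + 0.14 × (52) = 337.28 → 337°
S = 94 + 0.14 × (86 − 94) = 92.88 → 93%
L = 20 + 0.14 × (75 − 20) = 27.7 → 28%

(337, 93, 28)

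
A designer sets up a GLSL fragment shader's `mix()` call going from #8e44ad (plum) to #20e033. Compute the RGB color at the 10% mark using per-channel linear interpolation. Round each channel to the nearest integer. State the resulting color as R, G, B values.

(131, 84, 161)

#8e44ad → (142, 68, 173); #20e033 → (32, 224, 51).
10% corresponds to t = 0.1.
R = 142 + 0.1 × (32 − 142) = 142 + 0.1 × -110 = 131 → 131
G = 68 + 0.1 × (224 − 68) = 68 + 0.1 × 156 = 83.6 → 84
B = 173 + 0.1 × (51 − 173) = 173 + 0.1 × -122 = 160.8 → 161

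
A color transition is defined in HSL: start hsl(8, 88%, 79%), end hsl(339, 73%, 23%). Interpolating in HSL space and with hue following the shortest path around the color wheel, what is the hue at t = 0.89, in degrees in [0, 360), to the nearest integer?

Hue: 339 − 8 = 331°, but |331| > 180 so the shorter arc goes the other way: Δh = 331 − 360 = -29°.
H = 8 + 0.89 × (-29) = -17.81 → -18 → -18 mod 360 = 342°

342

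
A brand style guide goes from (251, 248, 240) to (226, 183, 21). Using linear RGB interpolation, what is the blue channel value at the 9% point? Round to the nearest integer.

B = 240 + 0.09 × (21 − 240) = 220.29 → 220

220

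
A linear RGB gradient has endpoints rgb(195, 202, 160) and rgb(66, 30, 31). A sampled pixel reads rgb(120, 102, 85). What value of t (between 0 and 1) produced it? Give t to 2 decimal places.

0.58

Invert the lerp on the G channel (largest span, 172): t = (102 − 202) / (30 − 202) = -100/-172 = 0.5814.
Check on R: (120 − 195)/(66 − 195) = 0.5814 ✓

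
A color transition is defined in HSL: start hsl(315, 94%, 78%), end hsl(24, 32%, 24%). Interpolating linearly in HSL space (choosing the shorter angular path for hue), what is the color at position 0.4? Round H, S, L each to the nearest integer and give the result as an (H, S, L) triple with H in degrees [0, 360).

Hue: 24 − 315 = -291°, but |-291| > 180 so the shorter arc goes the other way: Δh = -291 + 360 = 69°.
H = 315 + 0.4 × (69) = 342.6 → 343°
S = 94 + 0.4 × (32 − 94) = 69.2 → 69%
L = 78 + 0.4 × (24 − 78) = 56.4 → 56%

(343, 69, 56)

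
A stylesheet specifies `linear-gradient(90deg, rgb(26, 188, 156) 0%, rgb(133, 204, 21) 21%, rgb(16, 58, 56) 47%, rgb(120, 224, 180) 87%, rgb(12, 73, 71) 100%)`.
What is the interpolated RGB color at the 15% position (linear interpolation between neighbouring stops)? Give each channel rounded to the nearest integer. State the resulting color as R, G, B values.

15% lies between the 0% and 21% stops, so the local fraction is t = (15 − 0)/(21 − 0) = 15/21 ≈ 0.7143.
R = 26 + 0.7143 × (133 − 26) = 102.43 → 102
G = 188 + 0.7143 × (204 − 188) = 199.429 → 199
B = 156 + 0.7143 × (21 − 156) = 59.569 → 60

(102, 199, 60)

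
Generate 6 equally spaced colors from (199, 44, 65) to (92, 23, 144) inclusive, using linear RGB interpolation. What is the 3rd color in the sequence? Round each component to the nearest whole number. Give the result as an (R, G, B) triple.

(156, 36, 97)

With 6 swatches and endpoints inclusive, swatch 3 sits at t = (3 − 1)/(6 − 1) = 2/5 ≈ 0.4.
R = 199 + 0.4 × (92 − 199) = 156.2 → 156
G = 44 + 0.4 × (23 − 44) = 35.6 → 36
B = 65 + 0.4 × (144 − 65) = 96.6 → 97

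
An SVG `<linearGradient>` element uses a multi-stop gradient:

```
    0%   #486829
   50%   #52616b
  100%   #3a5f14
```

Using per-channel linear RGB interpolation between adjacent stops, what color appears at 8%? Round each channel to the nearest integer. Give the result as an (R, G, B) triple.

8% lies between the 0% and 50% stops, so the local fraction is t = (8 − 0)/(50 − 0) = 8/50 ≈ 0.16.
#486829 → (72, 104, 41); #52616b → (82, 97, 107).
R = 72 + 0.16 × (82 − 72) = 73.6 → 74
G = 104 + 0.16 × (97 − 104) = 102.88 → 103
B = 41 + 0.16 × (107 − 41) = 51.56 → 52

(74, 103, 52)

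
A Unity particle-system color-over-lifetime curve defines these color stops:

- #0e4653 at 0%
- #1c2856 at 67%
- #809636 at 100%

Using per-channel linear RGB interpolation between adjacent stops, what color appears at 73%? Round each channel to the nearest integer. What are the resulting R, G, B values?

(46, 60, 80)

73% lies between the 67% and 100% stops, so the local fraction is t = (73 − 67)/(100 − 67) = 6/33 ≈ 0.1818.
#1c2856 → (28, 40, 86); #809636 → (128, 150, 54).
R = 28 + 0.1818 × (128 − 28) = 46.18 → 46
G = 40 + 0.1818 × (150 − 40) = 59.998 → 60
B = 86 + 0.1818 × (54 − 86) = 80.182 → 80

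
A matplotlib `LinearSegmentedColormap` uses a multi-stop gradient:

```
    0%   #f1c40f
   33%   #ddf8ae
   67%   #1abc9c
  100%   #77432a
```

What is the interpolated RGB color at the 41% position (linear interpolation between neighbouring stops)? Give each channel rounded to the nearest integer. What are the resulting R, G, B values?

41% lies between the 33% and 67% stops, so the local fraction is t = (41 − 33)/(67 − 33) = 8/34 ≈ 0.2353.
#ddf8ae → (221, 248, 174); #1abc9c → (26, 188, 156).
R = 221 + 0.2353 × (26 − 221) = 175.117 → 175
G = 248 + 0.2353 × (188 − 248) = 233.882 → 234
B = 174 + 0.2353 × (156 − 174) = 169.765 → 170

(175, 234, 170)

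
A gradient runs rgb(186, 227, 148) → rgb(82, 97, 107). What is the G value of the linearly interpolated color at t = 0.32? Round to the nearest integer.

185

G = 227 + 0.32 × (97 − 227) = 185.4 → 185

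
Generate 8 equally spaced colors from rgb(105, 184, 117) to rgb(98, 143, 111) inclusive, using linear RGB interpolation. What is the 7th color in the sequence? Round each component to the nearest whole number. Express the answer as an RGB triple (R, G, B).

(99, 149, 112)

With 8 swatches and endpoints inclusive, swatch 7 sits at t = (7 − 1)/(8 − 1) = 6/7 ≈ 0.8571.
R = 105 + 0.8571 × (98 − 105) = 99 → 99
G = 184 + 0.8571 × (143 − 184) = 148.859 → 149
B = 117 + 0.8571 × (111 − 117) = 111.857 → 112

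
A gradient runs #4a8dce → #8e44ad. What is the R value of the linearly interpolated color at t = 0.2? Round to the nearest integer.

88

R₁ = 74 (from #4a8dce), R₂ = 142 (from #8e44ad).
R = 74 + 0.2 × (142 − 74) = 87.6 → 88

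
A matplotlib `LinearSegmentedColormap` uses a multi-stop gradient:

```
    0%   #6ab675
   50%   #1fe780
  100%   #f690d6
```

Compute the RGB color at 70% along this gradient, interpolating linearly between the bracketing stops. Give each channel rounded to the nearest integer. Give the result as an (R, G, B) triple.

(117, 196, 162)

70% lies between the 50% and 100% stops, so the local fraction is t = (70 − 50)/(100 − 50) = 20/50 ≈ 0.4.
#1fe780 → (31, 231, 128); #f690d6 → (246, 144, 214).
R = 31 + 0.4 × (246 − 31) = 117 → 117
G = 231 + 0.4 × (144 − 231) = 196.2 → 196
B = 128 + 0.4 × (214 − 128) = 162.4 → 162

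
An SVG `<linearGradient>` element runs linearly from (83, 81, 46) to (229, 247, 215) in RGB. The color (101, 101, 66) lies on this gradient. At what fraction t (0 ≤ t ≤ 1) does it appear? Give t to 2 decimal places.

0.12

Invert the lerp on the B channel (largest span, 169): t = (66 − 46) / (215 − 46) = 20/169 = 0.11834.
Check on R: (101 − 83)/(229 − 83) = 0.1233 ✓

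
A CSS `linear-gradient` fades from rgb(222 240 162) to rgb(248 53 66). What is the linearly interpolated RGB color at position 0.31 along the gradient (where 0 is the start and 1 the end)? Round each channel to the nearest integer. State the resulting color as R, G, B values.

(230, 182, 132)

R = 222 + 0.31 × (248 − 222) = 222 + 0.31 × 26 = 230.06 → 230
G = 240 + 0.31 × (53 − 240) = 240 + 0.31 × -187 = 182.03 → 182
B = 162 + 0.31 × (66 − 162) = 162 + 0.31 × -96 = 132.24 → 132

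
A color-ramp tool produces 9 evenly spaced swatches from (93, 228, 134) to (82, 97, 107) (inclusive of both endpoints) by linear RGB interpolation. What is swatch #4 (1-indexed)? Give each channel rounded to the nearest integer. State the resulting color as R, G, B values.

With 9 swatches and endpoints inclusive, swatch 4 sits at t = (4 − 1)/(9 − 1) = 3/8 ≈ 0.375.
R = 93 + 0.375 × (82 − 93) = 88.875 → 89
G = 228 + 0.375 × (97 − 228) = 178.875 → 179
B = 134 + 0.375 × (107 − 134) = 123.875 → 124

(89, 179, 124)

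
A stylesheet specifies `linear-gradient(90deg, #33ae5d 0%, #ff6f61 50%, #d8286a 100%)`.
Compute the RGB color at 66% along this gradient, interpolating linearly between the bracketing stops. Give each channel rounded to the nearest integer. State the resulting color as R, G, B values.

66% lies between the 50% and 100% stops, so the local fraction is t = (66 − 50)/(100 − 50) = 16/50 ≈ 0.32.
#ff6f61 → (255, 111, 97); #d8286a → (216, 40, 106).
R = 255 + 0.32 × (216 − 255) = 242.52 → 243
G = 111 + 0.32 × (40 − 111) = 88.28 → 88
B = 97 + 0.32 × (106 − 97) = 99.88 → 100

(243, 88, 100)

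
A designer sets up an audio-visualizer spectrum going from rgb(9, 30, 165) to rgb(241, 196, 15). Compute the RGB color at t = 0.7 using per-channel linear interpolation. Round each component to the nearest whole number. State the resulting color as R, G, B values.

R = 9 + 0.7 × (241 − 9) = 9 + 0.7 × 232 = 171.4 → 171
G = 30 + 0.7 × (196 − 30) = 30 + 0.7 × 166 = 146.2 → 146
B = 165 + 0.7 × (15 − 165) = 165 + 0.7 × -150 = 60 → 60

(171, 146, 60)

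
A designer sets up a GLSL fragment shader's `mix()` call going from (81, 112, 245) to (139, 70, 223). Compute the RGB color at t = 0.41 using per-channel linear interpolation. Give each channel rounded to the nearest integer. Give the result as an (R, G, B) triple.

R = 81 + 0.41 × (139 − 81) = 81 + 0.41 × 58 = 104.78 → 105
G = 112 + 0.41 × (70 − 112) = 112 + 0.41 × -42 = 94.78 → 95
B = 245 + 0.41 × (223 − 245) = 245 + 0.41 × -22 = 235.98 → 236

(105, 95, 236)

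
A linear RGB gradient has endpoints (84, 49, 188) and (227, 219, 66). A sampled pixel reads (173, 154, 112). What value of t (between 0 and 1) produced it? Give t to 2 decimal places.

0.62

Invert the lerp on the G channel (largest span, 170): t = (154 − 49) / (219 − 49) = 105/170 = 0.61765.
Check on R: (173 − 84)/(227 − 84) = 0.6224 ✓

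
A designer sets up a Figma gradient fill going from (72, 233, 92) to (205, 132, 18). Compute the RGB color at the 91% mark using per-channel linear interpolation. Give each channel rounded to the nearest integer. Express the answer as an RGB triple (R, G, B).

91% corresponds to t = 0.91.
R = 72 + 0.91 × (205 − 72) = 72 + 0.91 × 133 = 193.03 → 193
G = 233 + 0.91 × (132 − 233) = 233 + 0.91 × -101 = 141.09 → 141
B = 92 + 0.91 × (18 − 92) = 92 + 0.91 × -74 = 24.66 → 25

(193, 141, 25)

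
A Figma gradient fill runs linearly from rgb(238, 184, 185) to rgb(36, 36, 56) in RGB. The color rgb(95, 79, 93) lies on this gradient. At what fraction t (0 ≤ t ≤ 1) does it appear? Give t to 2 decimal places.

Invert the lerp on the R channel (largest span, 202): t = (95 − 238) / (36 − 238) = -143/-202 = 0.70792.
Check on G: (79 − 184)/(36 − 184) = 0.7095 ✓

0.71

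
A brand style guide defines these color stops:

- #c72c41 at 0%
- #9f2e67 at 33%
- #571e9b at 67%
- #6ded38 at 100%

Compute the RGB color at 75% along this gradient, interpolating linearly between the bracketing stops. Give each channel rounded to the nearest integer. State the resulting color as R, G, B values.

75% lies between the 67% and 100% stops, so the local fraction is t = (75 − 67)/(100 − 67) = 8/33 ≈ 0.2424.
#571e9b → (87, 30, 155); #6ded38 → (109, 237, 56).
R = 87 + 0.2424 × (109 − 87) = 92.333 → 92
G = 30 + 0.2424 × (237 − 30) = 80.177 → 80
B = 155 + 0.2424 × (56 − 155) = 131.002 → 131

(92, 80, 131)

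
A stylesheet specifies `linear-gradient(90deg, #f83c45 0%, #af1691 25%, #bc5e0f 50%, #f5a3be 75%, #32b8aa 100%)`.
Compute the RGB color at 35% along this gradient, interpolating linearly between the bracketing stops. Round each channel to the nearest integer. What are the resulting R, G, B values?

(180, 51, 93)

35% lies between the 25% and 50% stops, so the local fraction is t = (35 − 25)/(50 − 25) = 10/25 ≈ 0.4.
#af1691 → (175, 22, 145); #bc5e0f → (188, 94, 15).
R = 175 + 0.4 × (188 − 175) = 180.2 → 180
G = 22 + 0.4 × (94 − 22) = 50.8 → 51
B = 145 + 0.4 × (15 − 145) = 93 → 93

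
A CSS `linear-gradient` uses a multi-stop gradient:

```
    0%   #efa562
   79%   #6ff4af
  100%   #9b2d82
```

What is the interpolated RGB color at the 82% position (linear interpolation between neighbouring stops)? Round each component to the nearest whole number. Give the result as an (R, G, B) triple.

82% lies between the 79% and 100% stops, so the local fraction is t = (82 − 79)/(100 − 79) = 3/21 ≈ 0.1429.
#6ff4af → (111, 244, 175); #9b2d82 → (155, 45, 130).
R = 111 + 0.1429 × (155 − 111) = 117.288 → 117
G = 244 + 0.1429 × (45 − 244) = 215.563 → 216
B = 175 + 0.1429 × (130 − 175) = 168.57 → 169

(117, 216, 169)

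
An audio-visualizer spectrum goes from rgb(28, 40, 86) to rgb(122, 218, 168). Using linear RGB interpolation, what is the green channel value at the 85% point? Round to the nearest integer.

191

G = 40 + 0.85 × (218 − 40) = 191.3 → 191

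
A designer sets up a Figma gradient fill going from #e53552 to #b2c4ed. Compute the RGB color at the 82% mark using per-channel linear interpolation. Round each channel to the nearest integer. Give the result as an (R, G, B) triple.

(187, 170, 209)

#e53552 → (229, 53, 82); #b2c4ed → (178, 196, 237).
82% corresponds to t = 0.82.
R = 229 + 0.82 × (178 − 229) = 229 + 0.82 × -51 = 187.18 → 187
G = 53 + 0.82 × (196 − 53) = 53 + 0.82 × 143 = 170.26 → 170
B = 82 + 0.82 × (237 − 82) = 82 + 0.82 × 155 = 209.1 → 209
So the blended color is (187, 170, 209), about #bbaad1.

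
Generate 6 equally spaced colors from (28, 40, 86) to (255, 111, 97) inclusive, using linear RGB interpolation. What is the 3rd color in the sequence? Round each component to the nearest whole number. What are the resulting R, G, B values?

With 6 swatches and endpoints inclusive, swatch 3 sits at t = (3 − 1)/(6 − 1) = 2/5 ≈ 0.4.
R = 28 + 0.4 × (255 − 28) = 118.8 → 119
G = 40 + 0.4 × (111 − 40) = 68.4 → 68
B = 86 + 0.4 × (97 − 86) = 90.4 → 90

(119, 68, 90)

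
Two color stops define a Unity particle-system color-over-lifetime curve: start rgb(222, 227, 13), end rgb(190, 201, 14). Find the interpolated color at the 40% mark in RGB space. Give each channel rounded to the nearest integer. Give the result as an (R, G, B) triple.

40% corresponds to t = 0.4.
R = 222 + 0.4 × (190 − 222) = 222 + 0.4 × -32 = 209.2 → 209
G = 227 + 0.4 × (201 − 227) = 227 + 0.4 × -26 = 216.6 → 217
B = 13 + 0.4 × (14 − 13) = 13 + 0.4 × 1 = 13.4 → 13

(209, 217, 13)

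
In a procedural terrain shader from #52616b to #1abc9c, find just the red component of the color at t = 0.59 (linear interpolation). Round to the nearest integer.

49

R₁ = 82 (from #52616b), R₂ = 26 (from #1abc9c).
R = 82 + 0.59 × (26 − 82) = 48.96 → 49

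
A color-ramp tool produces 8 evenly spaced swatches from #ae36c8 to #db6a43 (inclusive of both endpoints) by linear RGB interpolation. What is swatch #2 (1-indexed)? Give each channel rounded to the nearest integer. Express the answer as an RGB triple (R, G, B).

(180, 61, 181)

With 8 swatches and endpoints inclusive, swatch 2 sits at t = (2 − 1)/(8 − 1) = 1/7 ≈ 0.1429.
#ae36c8 → (174, 54, 200); #db6a43 → (219, 106, 67).
R = 174 + 0.1429 × (219 − 174) = 180.43 → 180
G = 54 + 0.1429 × (106 − 54) = 61.431 → 61
B = 200 + 0.1429 × (67 − 200) = 180.994 → 181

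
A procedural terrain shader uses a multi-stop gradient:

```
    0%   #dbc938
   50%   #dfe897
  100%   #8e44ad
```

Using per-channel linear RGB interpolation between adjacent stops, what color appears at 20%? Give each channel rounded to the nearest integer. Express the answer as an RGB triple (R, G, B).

(221, 213, 94)

20% lies between the 0% and 50% stops, so the local fraction is t = (20 − 0)/(50 − 0) = 20/50 ≈ 0.4.
#dbc938 → (219, 201, 56); #dfe897 → (223, 232, 151).
R = 219 + 0.4 × (223 − 219) = 220.6 → 221
G = 201 + 0.4 × (232 − 201) = 213.4 → 213
B = 56 + 0.4 × (151 − 56) = 94 → 94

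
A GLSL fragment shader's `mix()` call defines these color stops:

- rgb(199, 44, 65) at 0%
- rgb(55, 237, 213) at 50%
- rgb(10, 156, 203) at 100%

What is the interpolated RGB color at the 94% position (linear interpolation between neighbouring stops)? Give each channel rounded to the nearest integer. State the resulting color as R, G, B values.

(15, 166, 204)

94% lies between the 50% and 100% stops, so the local fraction is t = (94 − 50)/(100 − 50) = 44/50 ≈ 0.88.
R = 55 + 0.88 × (10 − 55) = 15.4 → 15
G = 237 + 0.88 × (156 − 237) = 165.72 → 166
B = 213 + 0.88 × (203 − 213) = 204.2 → 204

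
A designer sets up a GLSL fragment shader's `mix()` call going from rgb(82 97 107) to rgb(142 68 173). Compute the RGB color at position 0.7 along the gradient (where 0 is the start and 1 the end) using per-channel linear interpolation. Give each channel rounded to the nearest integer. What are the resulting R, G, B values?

(124, 77, 153)

R = 82 + 0.7 × (142 − 82) = 82 + 0.7 × 60 = 124 → 124
G = 97 + 0.7 × (68 − 97) = 97 + 0.7 × -29 = 76.7 → 77
B = 107 + 0.7 × (173 − 107) = 107 + 0.7 × 66 = 153.2 → 153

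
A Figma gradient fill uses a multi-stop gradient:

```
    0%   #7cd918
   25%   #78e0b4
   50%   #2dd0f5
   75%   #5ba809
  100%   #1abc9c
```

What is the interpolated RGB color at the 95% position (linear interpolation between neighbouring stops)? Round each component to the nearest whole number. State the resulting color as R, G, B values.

95% lies between the 75% and 100% stops, so the local fraction is t = (95 − 75)/(100 − 75) = 20/25 ≈ 0.8.
#5ba809 → (91, 168, 9); #1abc9c → (26, 188, 156).
R = 91 + 0.8 × (26 − 91) = 39 → 39
G = 168 + 0.8 × (188 − 168) = 184 → 184
B = 9 + 0.8 × (156 − 9) = 126.6 → 127

(39, 184, 127)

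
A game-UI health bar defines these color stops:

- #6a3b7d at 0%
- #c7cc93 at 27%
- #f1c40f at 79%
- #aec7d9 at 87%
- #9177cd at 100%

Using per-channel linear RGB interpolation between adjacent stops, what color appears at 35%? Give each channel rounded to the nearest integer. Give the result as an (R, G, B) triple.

(205, 203, 127)

35% lies between the 27% and 79% stops, so the local fraction is t = (35 − 27)/(79 − 27) = 8/52 ≈ 0.1538.
#c7cc93 → (199, 204, 147); #f1c40f → (241, 196, 15).
R = 199 + 0.1538 × (241 − 199) = 205.46 → 205
G = 204 + 0.1538 × (196 − 204) = 202.77 → 203
B = 147 + 0.1538 × (15 − 147) = 126.698 → 127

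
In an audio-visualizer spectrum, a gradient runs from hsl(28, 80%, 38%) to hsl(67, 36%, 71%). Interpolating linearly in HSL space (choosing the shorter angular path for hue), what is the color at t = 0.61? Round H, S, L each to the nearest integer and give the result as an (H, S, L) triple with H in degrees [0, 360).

(52, 53, 58)

Hue arc: Δh = 67 − 28 = 39° (|Δh| ≤ 180, already the shorter path).
H = 28 + 0.61 × (39) = 51.79 → 52°
S = 80 + 0.61 × (36 − 80) = 53.16 → 53%
L = 38 + 0.61 × (71 − 38) = 58.13 → 58%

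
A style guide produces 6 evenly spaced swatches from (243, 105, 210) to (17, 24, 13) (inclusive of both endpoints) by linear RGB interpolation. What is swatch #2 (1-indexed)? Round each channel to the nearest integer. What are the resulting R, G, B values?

With 6 swatches and endpoints inclusive, swatch 2 sits at t = (2 − 1)/(6 − 1) = 1/5 ≈ 0.2.
R = 243 + 0.2 × (17 − 243) = 197.8 → 198
G = 105 + 0.2 × (24 − 105) = 88.8 → 89
B = 210 + 0.2 × (13 − 210) = 170.6 → 171

(198, 89, 171)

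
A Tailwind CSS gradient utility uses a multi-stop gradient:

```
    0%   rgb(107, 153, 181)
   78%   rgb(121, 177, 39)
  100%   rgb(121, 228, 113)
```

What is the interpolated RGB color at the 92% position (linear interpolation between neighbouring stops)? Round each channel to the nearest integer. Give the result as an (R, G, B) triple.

(121, 209, 86)

92% lies between the 78% and 100% stops, so the local fraction is t = (92 − 78)/(100 − 78) = 14/22 ≈ 0.6364.
R = 121 + 0.6364 × (121 − 121) = 121 → 121
G = 177 + 0.6364 × (228 − 177) = 209.456 → 209
B = 39 + 0.6364 × (113 − 39) = 86.094 → 86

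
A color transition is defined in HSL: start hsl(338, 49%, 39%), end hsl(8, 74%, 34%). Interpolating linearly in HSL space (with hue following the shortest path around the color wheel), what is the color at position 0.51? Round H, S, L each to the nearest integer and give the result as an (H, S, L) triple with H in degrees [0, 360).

(353, 62, 36)

Hue: 8 − 338 = -330°, but |-330| > 180 so the shorter arc goes the other way: Δh = -330 + 360 = 30°.
H = 338 + 0.51 × (30) = 353.3 → 353°
S = 49 + 0.51 × (74 − 49) = 61.75 → 62%
L = 39 + 0.51 × (34 − 39) = 36.45 → 36%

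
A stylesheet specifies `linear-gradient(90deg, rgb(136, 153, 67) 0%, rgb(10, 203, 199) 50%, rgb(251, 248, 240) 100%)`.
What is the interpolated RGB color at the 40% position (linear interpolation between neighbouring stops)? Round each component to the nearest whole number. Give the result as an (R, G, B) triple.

40% lies between the 0% and 50% stops, so the local fraction is t = (40 − 0)/(50 − 0) = 40/50 ≈ 0.8.
R = 136 + 0.8 × (10 − 136) = 35.2 → 35
G = 153 + 0.8 × (203 − 153) = 193 → 193
B = 67 + 0.8 × (199 − 67) = 172.6 → 173

(35, 193, 173)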